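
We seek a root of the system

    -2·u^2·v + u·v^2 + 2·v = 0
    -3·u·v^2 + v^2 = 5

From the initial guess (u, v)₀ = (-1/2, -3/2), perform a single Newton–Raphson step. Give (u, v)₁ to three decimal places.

At (-1/2, -3/2): F = (-3.375, 0.625).
Jacobian J = [[-4·u·v + v^2, -2·u^2 + 2·u·v + 2], [-3·v^2, -6·u·v + 2·v]].
At the point, J = [[-0.750, 3.000], [-6.750, -7.500]] (det J = 25.875).
Solving J·Δ = −F gives Δ = (-0.906, 0.899).
Then the next iterate is (u, v)₁ = (-1.406, -0.601).

(-1.406, -0.601)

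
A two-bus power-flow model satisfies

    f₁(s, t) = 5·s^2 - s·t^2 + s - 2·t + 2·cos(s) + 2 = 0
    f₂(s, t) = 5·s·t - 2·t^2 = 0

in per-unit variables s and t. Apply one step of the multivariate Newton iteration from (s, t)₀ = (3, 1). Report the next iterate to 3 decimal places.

(1.427, 0.533)

At (3, 1): F = (43.02002, 13.000).
Jacobian J = [[10·s - t^2 - 2·sin(s) + 1, -2·s·t - 2], [5·t, 5·s - 4·t]].
At the point, J = [[29.71776, -8.000], [5.000, 11.000]] (det J = 366.89536).
Solving J·Δ = −F gives Δ = (-1.573, -0.467).
Then the next iterate is (s, t)₁ = (1.427, 0.533).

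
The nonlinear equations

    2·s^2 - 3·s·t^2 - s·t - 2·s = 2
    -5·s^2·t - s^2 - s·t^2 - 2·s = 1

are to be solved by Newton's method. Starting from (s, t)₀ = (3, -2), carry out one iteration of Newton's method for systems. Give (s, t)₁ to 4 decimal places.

(2.1250, -1.3939)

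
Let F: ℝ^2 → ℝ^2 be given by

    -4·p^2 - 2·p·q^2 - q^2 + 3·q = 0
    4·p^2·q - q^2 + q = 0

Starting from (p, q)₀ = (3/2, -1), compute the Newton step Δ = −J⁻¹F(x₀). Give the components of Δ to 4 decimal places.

At (3/2, -1): F = (-16.0000, -11.0000).
Jacobian J = [[-8·p - 2·q^2, -4·p·q - 2·q + 3], [8·p·q, 4·p^2 - 2·q + 1]].
At the point, J = [[-14.0000, 11.0000], [-12.0000, 12.0000]] (det J = -36.0000).
Solving J·Δ = −F gives Δ = (-1.9722, -1.0556).

(-1.9722, -1.0556)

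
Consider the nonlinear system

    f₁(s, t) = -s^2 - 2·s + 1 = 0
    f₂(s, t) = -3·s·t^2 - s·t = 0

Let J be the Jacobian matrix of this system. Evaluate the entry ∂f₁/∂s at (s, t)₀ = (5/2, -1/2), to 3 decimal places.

-7.000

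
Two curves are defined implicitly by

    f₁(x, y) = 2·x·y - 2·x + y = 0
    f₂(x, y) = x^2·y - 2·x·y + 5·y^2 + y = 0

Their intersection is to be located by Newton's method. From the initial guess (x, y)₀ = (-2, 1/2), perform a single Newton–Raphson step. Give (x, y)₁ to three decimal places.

(0.272, 0.576)

At (-2, 1/2): F = (2.500, 5.750).
Jacobian J = [[2·y - 2, 2·x + 1], [2·x·y - 2·y, x^2 - 2·x + 10·y + 1]].
At the point, J = [[-1.000, -3.000], [-3.000, 14.000]] (det J = -23.000).
Solving J·Δ = −F gives Δ = (2.272, 0.076).
Then the next iterate is (x, y)₁ = (0.272, 0.576).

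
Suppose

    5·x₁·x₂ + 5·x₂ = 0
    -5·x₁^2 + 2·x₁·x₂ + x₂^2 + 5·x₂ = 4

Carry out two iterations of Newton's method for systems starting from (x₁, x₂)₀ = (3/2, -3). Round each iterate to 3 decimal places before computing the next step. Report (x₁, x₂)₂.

(-2.922, -4.080)

At (3/2, -3): F = (-37.500, -30.250).
Jacobian J = [[5·x₂, 5·x₁ + 5], [-10·x₁ + 2·x₂, 2·x₁ + 2·x₂ + 5]].
At the point, J = [[-15.000, 12.500], [-21.000, 2.000]] (det J = 232.500).
Solving J·Δ = −F gives Δ = (-1.304, 1.435).
Then the next iterate is (x₁, x₂)₁ = (0.196, -1.565).
Round to (0.196, -1.565) and repeat: F = (-9.35870, -10.18134), J = [[-7.825, 5.980], [-5.090, 2.262]].
Δ = (-3.118, -2.515), so (x₁, x₂)₂ = (-2.922, -4.080).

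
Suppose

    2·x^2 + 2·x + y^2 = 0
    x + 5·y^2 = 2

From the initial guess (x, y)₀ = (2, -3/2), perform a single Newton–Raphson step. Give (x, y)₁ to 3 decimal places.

(0.776, -0.832)

At (2, -3/2): F = (14.250, 11.250).
Jacobian J = [[4·x + 2, 2·y], [1, 10·y]].
At the point, J = [[10.000, -3.000], [1.000, -15.000]] (det J = -147.000).
Solving J·Δ = −F gives Δ = (-1.224, 0.668).
Then the next iterate is (x, y)₁ = (0.776, -0.832).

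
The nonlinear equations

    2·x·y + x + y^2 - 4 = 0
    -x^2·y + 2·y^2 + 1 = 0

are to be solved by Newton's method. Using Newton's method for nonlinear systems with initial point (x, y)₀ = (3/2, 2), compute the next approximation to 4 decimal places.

(1.3357, 1.0459)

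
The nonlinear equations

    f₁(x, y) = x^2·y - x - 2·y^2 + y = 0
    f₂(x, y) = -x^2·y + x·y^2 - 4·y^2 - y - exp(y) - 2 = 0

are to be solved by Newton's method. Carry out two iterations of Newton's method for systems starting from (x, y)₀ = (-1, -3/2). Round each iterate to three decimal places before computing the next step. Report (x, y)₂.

At (-1, -3/2): F = (-6.500, -10.47313).
Jacobian J = [[2·x·y - 1, x^2 - 4·y + 1], [-2·x·y + y^2, -x^2 + 2·x·y - 8·y - exp(y) - 1]].
At the point, J = [[2.000, 8.000], [-0.750, 12.77687]] (det J = 31.55374).
Solving J·Δ = −F gives Δ = (-0.023, 0.818).
Then the next iterate is (x, y)₁ = (-1.023, -0.682).
Round to (-1.023, -0.682) and repeat: F = (-1.30298, -3.44619), J = [[0.39537, 4.77453], [-0.93025, 4.29924]].
Δ = (-1.767, 0.419), so (x, y)₂ = (-2.790, -0.263).

(-2.790, -0.263)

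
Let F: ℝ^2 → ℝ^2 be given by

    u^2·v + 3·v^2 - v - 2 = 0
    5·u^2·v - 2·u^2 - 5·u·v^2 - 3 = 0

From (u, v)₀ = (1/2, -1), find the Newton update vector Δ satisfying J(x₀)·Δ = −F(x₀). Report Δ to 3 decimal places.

At (1/2, -1): F = (1.750, -7.250).
Jacobian J = [[2·u·v, u^2 + 6·v - 1], [10·u·v - 4·u - 5·v^2, 5·u^2 - 10·u·v]].
At the point, J = [[-1.000, -6.750], [-12.000, 6.250]] (det J = -87.250).
Solving J·Δ = −F gives Δ = (-0.436, 0.324).

(-0.436, 0.324)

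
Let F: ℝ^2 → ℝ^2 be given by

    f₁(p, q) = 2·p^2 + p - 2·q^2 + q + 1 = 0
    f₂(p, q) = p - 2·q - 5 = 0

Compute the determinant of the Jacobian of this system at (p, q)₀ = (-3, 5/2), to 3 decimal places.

31.000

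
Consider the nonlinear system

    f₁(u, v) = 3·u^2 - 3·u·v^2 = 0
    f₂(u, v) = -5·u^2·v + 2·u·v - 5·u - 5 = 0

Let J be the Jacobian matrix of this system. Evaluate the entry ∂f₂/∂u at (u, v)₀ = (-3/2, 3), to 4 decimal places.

46.0000

∂f₂/∂u = -10·u·v + 2·v - 5.
At (-3/2, 3) this is 46.0000.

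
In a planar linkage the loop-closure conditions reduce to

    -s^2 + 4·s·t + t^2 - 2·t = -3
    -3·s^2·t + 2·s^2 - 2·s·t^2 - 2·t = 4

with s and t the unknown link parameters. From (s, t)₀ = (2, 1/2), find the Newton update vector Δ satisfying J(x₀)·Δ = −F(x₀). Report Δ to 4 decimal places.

At (2, 1/2): F = (2.2500, -4.0000).
Jacobian J = [[-2·s + 4·t, 4·s + 2·t - 2], [-6·s·t + 4·s - 2·t^2, -3·s^2 - 4·s·t - 2]].
At the point, J = [[-2.0000, 7.0000], [1.5000, -18.0000]] (det J = 25.5000).
Solving J·Δ = −F gives Δ = (0.4902, -0.1814).

(0.4902, -0.1814)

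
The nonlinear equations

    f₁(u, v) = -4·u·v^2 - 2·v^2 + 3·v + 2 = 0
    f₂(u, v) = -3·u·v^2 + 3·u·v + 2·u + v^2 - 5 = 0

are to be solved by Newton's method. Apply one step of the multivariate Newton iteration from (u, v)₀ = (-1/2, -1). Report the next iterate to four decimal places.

(-0.8289, -1.1053)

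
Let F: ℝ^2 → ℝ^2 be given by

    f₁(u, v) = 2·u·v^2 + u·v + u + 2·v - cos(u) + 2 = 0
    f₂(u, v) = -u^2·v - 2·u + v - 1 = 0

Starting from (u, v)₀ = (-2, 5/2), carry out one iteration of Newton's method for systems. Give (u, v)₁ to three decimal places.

(-1.858, 1.378)

At (-2, 5/2): F = (-24.58385, -4.500).
Jacobian J = [[2·v^2 + v + sin(u) + 1, 4·u·v + u + 2], [-2·u·v - 2, -u^2 + 1]].
At the point, J = [[15.09070, -20.000], [8.000, -3.000]] (det J = 114.72789).
Solving J·Δ = −F gives Δ = (0.142, -1.122).
Then the next iterate is (u, v)₁ = (-1.858, 1.378).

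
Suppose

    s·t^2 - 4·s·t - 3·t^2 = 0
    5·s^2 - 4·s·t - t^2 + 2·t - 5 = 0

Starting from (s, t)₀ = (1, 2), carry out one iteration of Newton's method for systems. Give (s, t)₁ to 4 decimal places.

(1.0000, 0.6667)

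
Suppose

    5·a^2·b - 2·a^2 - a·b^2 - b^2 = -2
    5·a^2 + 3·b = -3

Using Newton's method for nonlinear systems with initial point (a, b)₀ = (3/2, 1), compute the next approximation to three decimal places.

At (3/2, 1): F = (6.250, 17.250).
Jacobian J = [[10·a·b - 4·a - b^2, 5·a^2 - 2·a·b - 2·b], [10·a, 3]].
At the point, J = [[8.000, 6.250], [15.000, 3.000]] (det J = -69.750).
Solving J·Δ = −F gives Δ = (-1.277, 0.634).
Then the next iterate is (a, b)₁ = (0.223, 1.634).

(0.223, 1.634)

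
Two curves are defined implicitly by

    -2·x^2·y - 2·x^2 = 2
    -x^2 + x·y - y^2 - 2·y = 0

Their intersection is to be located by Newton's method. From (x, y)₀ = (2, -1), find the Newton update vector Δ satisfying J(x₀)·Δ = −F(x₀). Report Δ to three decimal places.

At (2, -1): F = (-2.000, -5.000).
Jacobian J = [[-4·x·y - 4·x, -2·x^2], [-2·x + y, x - 2·y - 2]].
At the point, J = [[0.000, -8.000], [-5.000, 2.000]] (det J = -40.000).
Solving J·Δ = −F gives Δ = (-1.100, -0.250).

(-1.100, -0.250)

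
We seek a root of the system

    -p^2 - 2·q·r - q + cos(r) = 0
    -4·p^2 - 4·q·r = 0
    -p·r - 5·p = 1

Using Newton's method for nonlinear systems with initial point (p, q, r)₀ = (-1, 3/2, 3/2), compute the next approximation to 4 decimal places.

(-0.4804, 2.1486, -0.6224)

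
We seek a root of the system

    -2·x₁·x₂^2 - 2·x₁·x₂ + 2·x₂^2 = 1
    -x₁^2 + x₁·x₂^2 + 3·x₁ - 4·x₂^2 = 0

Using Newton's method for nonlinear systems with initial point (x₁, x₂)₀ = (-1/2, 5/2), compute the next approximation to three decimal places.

(-0.597, 1.128)

At (-1/2, 5/2): F = (20.250, -29.875).
Jacobian J = [[-2·x₂^2 - 2·x₂, -4·x₁·x₂ - 2·x₁ + 4·x₂], [-2·x₁ + x₂^2 + 3, 2·x₁·x₂ - 8·x₂]].
At the point, J = [[-17.500, 16.000], [10.250, -22.500]] (det J = 229.750).
Solving J·Δ = −F gives Δ = (-0.097, -1.372).
Then the next iterate is (x₁, x₂)₁ = (-0.597, 1.128).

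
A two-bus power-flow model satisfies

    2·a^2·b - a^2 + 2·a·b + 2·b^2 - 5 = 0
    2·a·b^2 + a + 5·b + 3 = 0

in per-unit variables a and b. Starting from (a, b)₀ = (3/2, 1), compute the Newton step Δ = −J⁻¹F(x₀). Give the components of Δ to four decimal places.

(5.8049, -2.7195)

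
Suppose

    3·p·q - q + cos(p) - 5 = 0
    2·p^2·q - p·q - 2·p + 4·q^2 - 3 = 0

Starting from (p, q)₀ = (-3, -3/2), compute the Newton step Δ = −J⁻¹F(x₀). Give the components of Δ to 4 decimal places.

(0.8390, 0.5353)

At (-3, -3/2): F = (9.010008, -19.5000).
Jacobian J = [[3·q - sin(p), 3·p - 1], [4·p·q - q - 2, 2·p^2 - p + 8·q]].
At the point, J = [[-4.358880, -10.0000], [17.5000, 9.0000]] (det J = 135.770080).
Solving J·Δ = −F gives Δ = (0.8390, 0.5353).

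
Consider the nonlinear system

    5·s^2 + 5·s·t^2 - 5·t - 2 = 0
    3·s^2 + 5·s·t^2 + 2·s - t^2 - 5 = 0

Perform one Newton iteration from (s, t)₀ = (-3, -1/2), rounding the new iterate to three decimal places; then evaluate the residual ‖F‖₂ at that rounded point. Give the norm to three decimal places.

At (-3, -1/2): F = (41.750, 12.000).
Jacobian J = [[10·s + 5·t^2, 10·s·t - 5], [6·s + 5·t^2 + 2, 10·s·t - 2·t]].
At the point, J = [[-28.750, 10.000], [-14.750, 16.000]] (det J = -312.500).
Solving J·Δ = −F gives Δ = (1.754, 0.867).
Then the next iterate is (s, t)₁ = (-1.246, 0.367).
Re-evaluating at (-1.246, 0.367): F = (3.08847, -3.80825), so ‖F‖₂ = 4.903.

4.903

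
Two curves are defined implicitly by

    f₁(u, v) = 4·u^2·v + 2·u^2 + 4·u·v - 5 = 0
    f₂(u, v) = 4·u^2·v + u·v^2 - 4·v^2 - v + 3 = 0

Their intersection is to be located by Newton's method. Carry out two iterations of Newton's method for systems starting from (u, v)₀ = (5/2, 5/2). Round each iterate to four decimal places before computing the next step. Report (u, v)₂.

(2.9012, -0.7392)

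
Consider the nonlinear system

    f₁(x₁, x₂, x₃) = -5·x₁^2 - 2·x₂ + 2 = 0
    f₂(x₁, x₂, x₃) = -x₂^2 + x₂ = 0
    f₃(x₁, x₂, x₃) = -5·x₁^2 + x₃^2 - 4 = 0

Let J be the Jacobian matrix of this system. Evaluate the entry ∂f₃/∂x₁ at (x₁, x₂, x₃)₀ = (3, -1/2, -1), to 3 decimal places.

∂f₃/∂x₁ = -10·x₁.
At (3, -1/2, -1) this is -30.000.

-30.000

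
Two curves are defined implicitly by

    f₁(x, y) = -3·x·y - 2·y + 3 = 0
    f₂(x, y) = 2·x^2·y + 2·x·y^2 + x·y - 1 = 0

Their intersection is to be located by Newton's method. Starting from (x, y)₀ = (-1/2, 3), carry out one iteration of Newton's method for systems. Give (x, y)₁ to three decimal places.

At (-1/2, 3): F = (1.500, -10.000).
Jacobian J = [[-3·y, -3·x - 2], [4·x·y + 2·y^2 + y, 2·x^2 + 4·x·y + x]].
At the point, J = [[-9.000, -0.500], [15.000, -6.000]] (det J = 61.500).
Solving J·Δ = −F gives Δ = (0.228, -1.098).
Then the next iterate is (x, y)₁ = (-0.272, 1.902).

(-0.272, 1.902)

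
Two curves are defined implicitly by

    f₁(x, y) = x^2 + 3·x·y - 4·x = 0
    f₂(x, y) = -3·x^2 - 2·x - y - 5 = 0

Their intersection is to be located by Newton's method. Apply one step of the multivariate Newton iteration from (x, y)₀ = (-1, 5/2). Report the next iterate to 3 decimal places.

(1.190, 2.762)

At (-1, 5/2): F = (-2.500, -8.500).
Jacobian J = [[2·x + 3·y - 4, 3·x], [-6·x - 2, -1]].
At the point, J = [[1.500, -3.000], [4.000, -1.000]] (det J = 10.500).
Solving J·Δ = −F gives Δ = (2.190, 0.262).
Then the next iterate is (x, y)₁ = (1.190, 2.762).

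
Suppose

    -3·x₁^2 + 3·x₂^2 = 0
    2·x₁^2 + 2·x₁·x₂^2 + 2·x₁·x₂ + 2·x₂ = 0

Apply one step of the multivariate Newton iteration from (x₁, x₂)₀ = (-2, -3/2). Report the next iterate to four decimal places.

At (-2, -3/2): F = (-5.2500, 2.0000).
Jacobian J = [[-6·x₁, 6·x₂], [4·x₁ + 2·x₂^2 + 2·x₂, 4·x₁·x₂ + 2·x₁ + 2]].
At the point, J = [[12.0000, -9.0000], [-6.5000, 10.0000]] (det J = 61.5000).
Solving J·Δ = −F gives Δ = (0.5610, 0.1646).
Then the next iterate is (x₁, x₂)₁ = (-1.4390, -1.3354).

(-1.4390, -1.3354)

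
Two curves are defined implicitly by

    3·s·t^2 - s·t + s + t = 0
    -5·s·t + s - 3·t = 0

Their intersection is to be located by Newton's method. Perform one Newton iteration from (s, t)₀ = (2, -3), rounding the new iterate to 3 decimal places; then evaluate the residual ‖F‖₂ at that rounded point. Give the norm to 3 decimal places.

152.021

At (2, -3): F = (59.000, 41.000).
Jacobian J = [[3·t^2 - t + 1, 6·s·t - s + 1], [-5·t + 1, -5·s - 3]].
At the point, J = [[31.000, -37.000], [16.000, -13.000]] (det J = 189.000).
Solving J·Δ = −F gives Δ = (-3.968, -1.730).
Then the next iterate is (s, t)₁ = (-1.968, -4.730).
Re-evaluating at (-1.968, -4.730): F = (-148.09624, -34.32120), so ‖F‖₂ = 152.021.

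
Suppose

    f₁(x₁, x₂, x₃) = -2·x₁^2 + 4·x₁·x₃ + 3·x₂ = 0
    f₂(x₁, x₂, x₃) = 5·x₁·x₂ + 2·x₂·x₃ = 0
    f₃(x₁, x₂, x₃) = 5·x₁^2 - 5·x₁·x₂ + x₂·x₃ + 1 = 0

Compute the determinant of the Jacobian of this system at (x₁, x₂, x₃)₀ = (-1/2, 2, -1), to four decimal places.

-105.0000

J = [[-4·x₁ + 4·x₃, 3, 4·x₁], [5·x₂, 5·x₁ + 2·x₃, 2·x₂], [10·x₁ - 5·x₂, -5·x₁ + x₃, x₂]].
At the point, J = [[-2.0000, 3.0000, -2.0000], [10.0000, -4.5000, 4.0000], [-15.0000, 1.5000, 2.0000]].
det J = -105.0000.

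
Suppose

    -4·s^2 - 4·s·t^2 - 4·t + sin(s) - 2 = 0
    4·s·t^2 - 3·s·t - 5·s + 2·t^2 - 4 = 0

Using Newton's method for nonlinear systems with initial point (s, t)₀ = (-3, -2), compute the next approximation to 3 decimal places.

At (-3, -2): F = (17.85888, -47.000).
Jacobian J = [[-8·s - 4·t^2 + cos(s), -8·s·t - 4], [4·t^2 - 3·t - 5, 8·s·t - 3·s + 4·t]].
At the point, J = [[7.01001, -52.000], [17.000, 49.000]] (det J = 1227.49037).
Solving J·Δ = −F gives Δ = (1.278, 0.516).
Then the next iterate is (s, t)₁ = (-1.722, -1.484).

(-1.722, -1.484)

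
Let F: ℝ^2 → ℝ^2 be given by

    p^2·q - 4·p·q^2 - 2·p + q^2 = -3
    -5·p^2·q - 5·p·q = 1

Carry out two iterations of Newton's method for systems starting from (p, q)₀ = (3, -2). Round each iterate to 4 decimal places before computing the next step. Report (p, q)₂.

(0.8285, -1.3154)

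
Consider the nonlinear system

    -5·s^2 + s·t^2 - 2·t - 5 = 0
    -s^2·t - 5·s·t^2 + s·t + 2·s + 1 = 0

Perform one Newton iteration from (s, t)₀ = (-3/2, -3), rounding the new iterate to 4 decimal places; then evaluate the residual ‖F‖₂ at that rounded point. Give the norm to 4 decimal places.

At (-3/2, -3): F = (-23.7500, 76.7500).
Jacobian J = [[-10·s + t^2, 2·s·t - 2], [-2·s·t - 5·t^2 + t + 2, -s^2 - 10·s·t + s]].
At the point, J = [[24.0000, 7.0000], [-55.0000, -48.7500]] (det J = -785.0000).
Solving J·Δ = −F gives Δ = (0.7905, 0.6825).
Then the next iterate is (s, t)₁ = (-0.7095, -2.3175).
Re-evaluating at (-0.7095, -2.3175): F = (-6.692538, 21.444808), so ‖F‖₂ = 22.4649.

22.4649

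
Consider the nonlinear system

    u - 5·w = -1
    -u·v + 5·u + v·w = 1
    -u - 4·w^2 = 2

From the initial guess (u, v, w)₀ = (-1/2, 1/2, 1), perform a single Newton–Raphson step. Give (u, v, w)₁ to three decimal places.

At (-1/2, 1/2, 1): F = (-4.500, -2.750, -5.500).
Jacobian J = [[1, 0, -5], [-v + 5, -u + w, v], [-1, 0, -8·w]].
At the point, J = [[1.000, 0.000, -5.000], [4.500, 1.500, 0.500], [-1.000, 0.000, -8.000]] (det J = -19.500).
Solving J·Δ = −F gives Δ = (0.654, 0.128, -0.769).
Then the next iterate is (u, v, w)₁ = (0.154, 0.628, 0.231).

(0.154, 0.628, 0.231)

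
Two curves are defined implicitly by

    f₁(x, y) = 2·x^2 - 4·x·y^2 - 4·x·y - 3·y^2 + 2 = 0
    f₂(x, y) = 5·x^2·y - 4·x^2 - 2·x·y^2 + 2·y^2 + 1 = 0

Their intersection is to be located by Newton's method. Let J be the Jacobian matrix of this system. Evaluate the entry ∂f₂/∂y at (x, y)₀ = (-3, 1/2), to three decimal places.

∂f₂/∂y = 5·x^2 - 4·x·y + 4·y.
At (-3, 1/2) this is 53.000.

53.000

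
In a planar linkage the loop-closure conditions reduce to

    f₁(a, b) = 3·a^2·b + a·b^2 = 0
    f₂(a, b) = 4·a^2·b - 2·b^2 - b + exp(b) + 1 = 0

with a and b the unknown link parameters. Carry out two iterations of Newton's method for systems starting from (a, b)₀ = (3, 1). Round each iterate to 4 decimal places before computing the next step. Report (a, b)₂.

(0.6981, 0.9142)

At (3, 1): F = (30.0000, 36.718282).
Jacobian J = [[6·a·b + b^2, 3·a^2 + 2·a·b], [8·a·b, 4·a^2 - 4·b + exp(b) - 1]].
At the point, J = [[19.0000, 33.0000], [24.0000, 33.718282]] (det J = -151.352645).
Solving J·Δ = −F gives Δ = (-1.3224, -0.1477).
Then the next iterate is (a, b)₁ = (1.6776, 0.8523).
Round to (1.6776, 0.8523) and repeat: F = (8.414625, 10.634558), J = [[9.305326, 11.302662], [11.438548, 9.193201]].
Δ = (-0.9795, 0.0619), so (a, b)₂ = (0.6981, 0.9142).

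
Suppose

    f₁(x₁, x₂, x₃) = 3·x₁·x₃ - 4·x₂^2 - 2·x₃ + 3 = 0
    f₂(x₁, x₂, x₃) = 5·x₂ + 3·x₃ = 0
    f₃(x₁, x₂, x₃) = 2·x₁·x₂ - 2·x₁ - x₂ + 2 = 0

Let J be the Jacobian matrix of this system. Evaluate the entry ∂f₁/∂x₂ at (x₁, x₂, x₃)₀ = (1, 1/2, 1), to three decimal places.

-4.000

∂f₁/∂x₂ = -8·x₂.
At (1, 1/2, 1) this is -4.000.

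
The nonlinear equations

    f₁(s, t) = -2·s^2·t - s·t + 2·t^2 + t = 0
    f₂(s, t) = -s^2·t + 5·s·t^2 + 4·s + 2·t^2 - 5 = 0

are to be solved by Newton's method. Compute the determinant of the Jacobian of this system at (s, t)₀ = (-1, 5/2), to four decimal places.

-522.5000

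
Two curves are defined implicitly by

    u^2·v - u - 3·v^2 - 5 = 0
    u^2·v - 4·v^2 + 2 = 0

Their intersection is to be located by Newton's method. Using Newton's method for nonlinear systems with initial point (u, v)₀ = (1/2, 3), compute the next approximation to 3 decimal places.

At (1/2, 3): F = (-31.750, -33.250).
Jacobian J = [[2·u·v - 1, u^2 - 6·v], [2·u·v, u^2 - 8·v]].
At the point, J = [[2.000, -17.750], [3.000, -23.750]] (det J = 5.750).
Solving J·Δ = −F gives Δ = (-28.500, -5.000).
Then the next iterate is (u, v)₁ = (-28.000, -2.000).

(-28.000, -2.000)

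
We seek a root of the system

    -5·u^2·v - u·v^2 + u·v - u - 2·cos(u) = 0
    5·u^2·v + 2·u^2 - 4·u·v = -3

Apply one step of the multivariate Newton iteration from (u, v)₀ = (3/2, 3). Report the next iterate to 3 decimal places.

At (3/2, 3): F = (-44.39147, 23.250).
Jacobian J = [[-10·u·v - v^2 + v + 2·sin(u) - 1, -5·u^2 - 2·u·v + u], [10·u·v + 4·u - 4·v, 5·u^2 - 4·u]].
At the point, J = [[-50.00501, -18.750], [39.000, 5.250]] (det J = 468.72370).
Solving J·Δ = −F gives Δ = (-0.433, -1.213).
Then the next iterate is (u, v)₁ = (1.067, 1.787).

(1.067, 1.787)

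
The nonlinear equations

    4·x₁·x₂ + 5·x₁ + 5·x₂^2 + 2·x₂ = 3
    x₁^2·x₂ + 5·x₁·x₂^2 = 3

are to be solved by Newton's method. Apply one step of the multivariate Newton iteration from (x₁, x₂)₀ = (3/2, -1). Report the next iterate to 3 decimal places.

At (3/2, -1): F = (1.500, 2.250).
Jacobian J = [[4·x₂ + 5, 4·x₁ + 10·x₂ + 2], [2·x₁·x₂ + 5·x₂^2, x₁^2 + 10·x₁·x₂]].
At the point, J = [[1.000, -2.000], [2.000, -12.750]] (det J = -8.750).
Solving J·Δ = −F gives Δ = (-1.671, -0.086).
Then the next iterate is (x₁, x₂)₁ = (-0.171, -1.086).

(-0.171, -1.086)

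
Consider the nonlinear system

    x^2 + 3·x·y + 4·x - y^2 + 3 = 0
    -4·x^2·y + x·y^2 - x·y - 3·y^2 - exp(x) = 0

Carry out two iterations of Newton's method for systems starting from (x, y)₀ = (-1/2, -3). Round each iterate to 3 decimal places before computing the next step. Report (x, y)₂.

(2.184, -1.534)

At (-1/2, -3): F = (-3.250, -30.60653).
Jacobian J = [[2·x + 3·y + 4, 3·x - 2·y], [-8·x·y + y^2 - y - exp(x), -4·x^2 + 2·x·y - x - 6·y]].
At the point, J = [[-6.000, 4.500], [-0.60653, 20.500]] (det J = -120.27061).
Solving J·Δ = −F gives Δ = (0.591, 1.510).
Then the next iterate is (x, y)₁ = (0.091, -1.490).
Round to (0.091, -1.490) and repeat: F = (0.74541, -7.36860), J = [[-0.288, 3.253], [3.69955, 8.54470]].
Δ = (2.093, -0.044), so (x, y)₂ = (2.184, -1.534).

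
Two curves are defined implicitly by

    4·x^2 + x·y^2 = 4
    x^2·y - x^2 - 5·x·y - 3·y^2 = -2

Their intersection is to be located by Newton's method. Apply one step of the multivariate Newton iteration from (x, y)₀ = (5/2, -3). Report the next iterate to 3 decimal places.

At (5/2, -3): F = (43.500, -12.500).
Jacobian J = [[8·x + y^2, 2·x·y], [2·x·y - 2·x - 5·y, x^2 - 5·x - 6·y]].
At the point, J = [[29.000, -15.000], [-5.000, 11.750]] (det J = 265.750).
Solving J·Δ = −F gives Δ = (-1.218, 0.546).
Then the next iterate is (x, y)₁ = (1.282, -2.454).

(1.282, -2.454)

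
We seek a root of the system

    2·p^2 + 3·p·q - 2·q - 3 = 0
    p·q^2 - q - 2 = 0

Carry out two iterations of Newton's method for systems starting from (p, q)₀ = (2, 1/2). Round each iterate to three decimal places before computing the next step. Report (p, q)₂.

(0.659, 0.963)

At (2, 1/2): F = (7.000, -2.000).
Jacobian J = [[4·p + 3·q, 3·p - 2], [q^2, 2·p·q - 1]].
At the point, J = [[9.500, 4.000], [0.250, 1.000]] (det J = 8.500).
Solving J·Δ = −F gives Δ = (-1.765, 2.441).
Then the next iterate is (p, q)₁ = (0.235, 2.941).
Round to (0.235, 2.941) and repeat: F = (-6.69814, -2.90837), J = [[9.763, -1.295], [8.64948, 0.38227]].
Δ = (0.424, -1.978), so (p, q)₂ = (0.659, 0.963).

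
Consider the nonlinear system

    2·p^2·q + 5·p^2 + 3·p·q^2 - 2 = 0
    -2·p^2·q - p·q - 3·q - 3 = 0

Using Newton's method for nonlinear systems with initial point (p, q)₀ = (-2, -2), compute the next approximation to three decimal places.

(-1.250, -1.500)

At (-2, -2): F = (-22.000, 15.000).
Jacobian J = [[4·p·q + 10·p + 3·q^2, 2·p^2 + 6·p·q], [-4·p·q - q, -2·p^2 - p - 3]].
At the point, J = [[8.000, 32.000], [-14.000, -9.000]] (det J = 376.000).
Solving J·Δ = −F gives Δ = (0.750, 0.500).
Then the next iterate is (p, q)₁ = (-1.250, -1.500).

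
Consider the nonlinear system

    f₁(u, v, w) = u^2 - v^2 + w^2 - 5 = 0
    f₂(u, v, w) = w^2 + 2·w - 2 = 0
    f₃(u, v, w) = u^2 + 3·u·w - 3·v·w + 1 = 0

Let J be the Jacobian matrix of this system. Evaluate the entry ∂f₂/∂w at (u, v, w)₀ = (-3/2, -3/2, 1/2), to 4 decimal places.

3.0000

∂f₂/∂w = 2·w + 2.
At (-3/2, -3/2, 1/2) this is 3.0000.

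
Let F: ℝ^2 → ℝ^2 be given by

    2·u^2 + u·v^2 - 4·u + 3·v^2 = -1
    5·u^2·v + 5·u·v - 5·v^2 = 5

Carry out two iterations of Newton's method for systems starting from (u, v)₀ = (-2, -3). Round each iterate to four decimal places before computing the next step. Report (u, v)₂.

At (-2, -3): F = (26.0000, -80.0000).
Jacobian J = [[4·u + v^2 - 4, 2·u·v + 6·v], [10·u·v + 5·v, 5·u^2 + 5·u - 10·v]].
At the point, J = [[-3.0000, -6.0000], [45.0000, 40.0000]] (det J = 150.0000).
Solving J·Δ = −F gives Δ = (-3.7333, 6.2000).
Then the next iterate is (u, v)₁ = (-5.7333, 3.2000).
Round to (-5.7333, 3.2000) and repeat: F = (61.685666, 377.998862), J = [[-16.6932, -17.493120], [-167.4656, 103.687144]].
Δ = (2.7913, 0.8626), so (u, v)₂ = (-2.9420, 4.0626).

(-2.9420, 4.0626)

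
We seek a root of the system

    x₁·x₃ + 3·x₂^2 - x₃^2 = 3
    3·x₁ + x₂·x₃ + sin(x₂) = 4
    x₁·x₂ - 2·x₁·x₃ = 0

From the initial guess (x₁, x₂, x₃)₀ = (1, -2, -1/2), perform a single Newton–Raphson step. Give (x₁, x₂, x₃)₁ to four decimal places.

At (1, -2, -1/2): F = (8.2500, -0.909297, -1.0000).
Jacobian J = [[x₃, 6·x₂, x₁ - 2·x₃], [3, x₃ + cos(x₂), x₂], [x₂ - 2·x₃, x₁, -2·x₁]].
At the point, J = [[-0.5000, -12.0000, 2.0000], [3.0000, -0.916147, -2.0000], [-1.0000, 1.0000, -2.0000]] (det J = -93.748441).
Solving J·Δ = −F gives Δ = (0.2751, 0.6216, -0.3268).
Then the next iterate is (x₁, x₂, x₃)₁ = (1.2751, -1.3784, -0.8268).

(1.2751, -1.3784, -0.8268)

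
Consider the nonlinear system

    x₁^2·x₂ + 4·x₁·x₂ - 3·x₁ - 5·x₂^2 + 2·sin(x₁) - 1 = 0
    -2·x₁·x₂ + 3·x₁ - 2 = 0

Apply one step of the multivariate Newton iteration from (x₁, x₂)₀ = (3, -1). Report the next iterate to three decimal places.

At (3, -1): F = (-35.71776, 13.000).
Jacobian J = [[2·x₁·x₂ + 4·x₂ + 2·cos(x₁) - 3, x₁^2 + 4·x₁ - 10·x₂], [-2·x₂ + 3, -2·x₁]].
At the point, J = [[-14.97998, 31.000], [5.000, -6.000]] (det J = -65.12009).
Solving J·Δ = −F gives Δ = (-2.898, -0.248).
Then the next iterate is (x₁, x₂)₁ = (0.102, -1.248).

(0.102, -1.248)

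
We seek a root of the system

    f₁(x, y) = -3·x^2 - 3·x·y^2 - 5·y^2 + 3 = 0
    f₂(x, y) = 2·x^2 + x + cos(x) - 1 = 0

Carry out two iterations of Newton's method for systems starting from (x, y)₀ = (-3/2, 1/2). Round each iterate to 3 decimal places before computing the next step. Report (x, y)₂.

At (-3/2, 1/2): F = (-3.875, 2.07074).
Jacobian J = [[-6·x - 3·y^2, -6·x·y - 10·y], [4·x - sin(x) + 1, 0]].
At the point, J = [[8.250, -0.500], [-4.00251, 0.000]] (det J = -2.00125).
Solving J·Δ = −F gives Δ = (0.517, 0.786).
Then the next iterate is (x, y)₁ = (-0.983, 1.286).
Round to (-0.983, 1.286) and repeat: F = (-3.29080, 0.50411), J = [[0.93661, -5.27517], [-2.09984, 0.000]].
Δ = (0.240, -0.581), so (x, y)₂ = (-0.743, 0.705).

(-0.743, 0.705)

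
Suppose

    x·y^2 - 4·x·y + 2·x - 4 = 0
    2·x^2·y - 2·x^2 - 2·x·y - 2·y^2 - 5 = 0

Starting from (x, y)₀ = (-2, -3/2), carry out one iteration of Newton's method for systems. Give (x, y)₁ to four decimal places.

(-1.5927, -0.0482)

At (-2, -3/2): F = (-24.5000, -35.5000).
Jacobian J = [[y^2 - 4·y + 2, 2·x·y - 4·x], [4·x·y - 4·x - 2·y, 2·x^2 - 2·x - 4·y]].
At the point, J = [[10.2500, 14.0000], [23.0000, 18.0000]] (det J = -137.5000).
Solving J·Δ = −F gives Δ = (0.4073, 1.4518).
Then the next iterate is (x, y)₁ = (-1.5927, -0.0482).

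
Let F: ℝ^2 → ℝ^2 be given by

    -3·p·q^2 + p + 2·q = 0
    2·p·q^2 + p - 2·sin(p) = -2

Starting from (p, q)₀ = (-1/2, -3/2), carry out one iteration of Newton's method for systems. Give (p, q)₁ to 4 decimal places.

At (-1/2, -3/2): F = (-0.1250, 0.208851).
Jacobian J = [[-3·q^2 + 1, -6·p·q + 2], [2·q^2 - 2·cos(p) + 1, 4·p·q]].
At the point, J = [[-5.7500, -2.5000], [3.744835, 3.0000]] (det J = -7.887913).
Solving J·Δ = −F gives Δ = (0.0187, -0.0929).
Then the next iterate is (p, q)₁ = (-0.4813, -1.5929).

(-0.4813, -1.5929)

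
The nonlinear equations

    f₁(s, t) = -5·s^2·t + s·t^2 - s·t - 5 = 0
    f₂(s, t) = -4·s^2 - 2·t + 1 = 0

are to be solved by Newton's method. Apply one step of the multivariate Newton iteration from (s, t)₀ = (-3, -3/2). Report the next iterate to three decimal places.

At (-3, -3/2): F = (51.250, -32.000).
Jacobian J = [[-10·s·t + t^2 - t, -5·s^2 + 2·s·t - s], [-8·s, -2]].
At the point, J = [[-41.250, -33.000], [24.000, -2.000]] (det J = 874.500).
Solving J·Δ = −F gives Δ = (1.325, -0.103).
Then the next iterate is (s, t)₁ = (-1.675, -1.603).

(-1.675, -1.603)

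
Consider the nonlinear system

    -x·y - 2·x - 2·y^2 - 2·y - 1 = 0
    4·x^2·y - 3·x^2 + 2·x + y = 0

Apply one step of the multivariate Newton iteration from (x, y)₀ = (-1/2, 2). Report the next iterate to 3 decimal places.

(-0.517, 0.849)

At (-1/2, 2): F = (-11.000, 2.250).
Jacobian J = [[-y - 2, -x - 4·y - 2], [8·x·y - 6·x + 2, 4·x^2 + 1]].
At the point, J = [[-4.000, -9.500], [-3.000, 2.000]] (det J = -36.500).
Solving J·Δ = −F gives Δ = (-0.017, -1.151).
Then the next iterate is (x, y)₁ = (-0.517, 0.849).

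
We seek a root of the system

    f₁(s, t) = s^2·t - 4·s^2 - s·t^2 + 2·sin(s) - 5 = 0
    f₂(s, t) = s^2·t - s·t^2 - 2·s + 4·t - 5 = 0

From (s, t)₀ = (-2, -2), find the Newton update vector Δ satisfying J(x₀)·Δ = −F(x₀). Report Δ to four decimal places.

At (-2, -2): F = (-22.818595, -9.0000).
Jacobian J = [[2·s·t - 8·s - t^2 + 2·cos(s), s^2 - 2·s·t], [2·s·t - t^2 - 2, s^2 - 2·s·t + 4]].
At the point, J = [[19.167706, -4.0000], [2.0000, 0.0000]] (det J = 8.0000).
Solving J·Δ = −F gives Δ = (4.5000, 15.8590).

(4.5000, 15.8590)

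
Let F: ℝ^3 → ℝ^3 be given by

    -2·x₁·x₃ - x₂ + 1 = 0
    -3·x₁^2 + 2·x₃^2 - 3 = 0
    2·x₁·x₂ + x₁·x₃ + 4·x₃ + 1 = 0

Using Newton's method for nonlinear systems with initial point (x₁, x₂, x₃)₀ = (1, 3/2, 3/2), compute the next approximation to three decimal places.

At (1, 3/2, 3/2): F = (-3.500, -1.500, 11.500).
Jacobian J = [[-2·x₃, -1, -2·x₁], [-6·x₁, 0, 4·x₃], [2·x₂ + x₃, 2·x₁, x₁ + 4]].
At the point, J = [[-3.000, -1.000, -2.000], [-6.000, 0.000, 6.000], [4.500, 2.000, 5.000]] (det J = 3.000).
Solving J·Δ = −F gives Δ = (9.500, -51.500, 9.750).
Then the next iterate is (x₁, x₂, x₃)₁ = (10.500, -50.000, 11.250).

(10.500, -50.000, 11.250)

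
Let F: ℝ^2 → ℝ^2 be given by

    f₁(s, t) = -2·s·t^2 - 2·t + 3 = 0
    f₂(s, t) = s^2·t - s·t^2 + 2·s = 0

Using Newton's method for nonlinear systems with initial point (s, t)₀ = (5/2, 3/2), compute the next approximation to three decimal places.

At (5/2, 3/2): F = (-11.250, 8.750).
Jacobian J = [[-2·t^2, -4·s·t - 2], [2·s·t - t^2 + 2, s^2 - 2·s·t]].
At the point, J = [[-4.500, -17.000], [7.250, -1.250]] (det J = 128.875).
Solving J·Δ = −F gives Δ = (-1.263, -0.327).
Then the next iterate is (s, t)₁ = (1.237, 1.173).

(1.237, 1.173)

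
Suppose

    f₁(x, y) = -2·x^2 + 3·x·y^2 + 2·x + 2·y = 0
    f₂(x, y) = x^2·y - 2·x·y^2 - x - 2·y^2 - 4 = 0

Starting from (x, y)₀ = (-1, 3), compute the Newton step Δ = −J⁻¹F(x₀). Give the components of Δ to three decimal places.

(-0.068, -1.703)

At (-1, 3): F = (-25.000, 0.000).
Jacobian J = [[-4·x + 3·y^2 + 2, 6·x·y + 2], [2·x·y - 2·y^2 - 1, x^2 - 4·x·y - 4·y]].
At the point, J = [[33.000, -16.000], [-25.000, 1.000]] (det J = -367.000).
Solving J·Δ = −F gives Δ = (-0.068, -1.703).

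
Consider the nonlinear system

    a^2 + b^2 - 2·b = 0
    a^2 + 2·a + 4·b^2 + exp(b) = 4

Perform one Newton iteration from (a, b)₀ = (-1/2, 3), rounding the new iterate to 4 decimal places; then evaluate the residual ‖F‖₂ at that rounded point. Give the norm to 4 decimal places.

16.2604

At (-1/2, 3): F = (3.2500, 51.335537).
Jacobian J = [[2·a, 2·b - 2], [2·a + 2, 8·b + exp(b)]].
At the point, J = [[-1.0000, 4.0000], [1.0000, 44.085537]] (det J = -48.085537).
Solving J·Δ = −F gives Δ = (-1.2907, -1.1352).
Then the next iterate is (a, b)₁ = (-1.7907, 1.8648).
Re-evaluating at (-1.7907, 1.8648): F = (2.954486, 15.989767), so ‖F‖₂ = 16.2604.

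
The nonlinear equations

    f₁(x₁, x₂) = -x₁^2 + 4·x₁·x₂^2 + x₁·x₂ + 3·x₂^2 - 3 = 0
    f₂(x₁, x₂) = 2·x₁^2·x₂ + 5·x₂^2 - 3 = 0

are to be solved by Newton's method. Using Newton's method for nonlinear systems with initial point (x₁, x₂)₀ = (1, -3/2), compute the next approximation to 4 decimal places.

(0.8525, -1.0281)

At (1, -3/2): F = (10.2500, 5.2500).
Jacobian J = [[-2·x₁ + 4·x₂^2 + x₂, 8·x₁·x₂ + x₁ + 6·x₂], [4·x₁·x₂, 2·x₁^2 + 10·x₂]].
At the point, J = [[5.5000, -20.0000], [-6.0000, -13.0000]] (det J = -191.5000).
Solving J·Δ = −F gives Δ = (-0.1475, 0.4719).
Then the next iterate is (x₁, x₂)₁ = (0.8525, -1.0281).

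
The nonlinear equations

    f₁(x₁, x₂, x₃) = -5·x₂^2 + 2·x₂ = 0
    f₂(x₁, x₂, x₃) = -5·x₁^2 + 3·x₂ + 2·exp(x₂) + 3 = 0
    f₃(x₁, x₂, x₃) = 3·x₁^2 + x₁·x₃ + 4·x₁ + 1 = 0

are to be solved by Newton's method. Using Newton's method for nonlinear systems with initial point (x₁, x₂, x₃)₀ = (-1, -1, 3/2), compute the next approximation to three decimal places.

(-0.791, -0.417, -0.104)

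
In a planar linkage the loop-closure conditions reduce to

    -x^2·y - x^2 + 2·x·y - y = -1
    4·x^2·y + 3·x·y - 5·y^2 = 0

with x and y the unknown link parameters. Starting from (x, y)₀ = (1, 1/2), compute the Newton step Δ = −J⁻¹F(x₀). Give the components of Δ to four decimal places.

(0.0000, -1.1250)

At (1, 1/2): F = (0.0000, 2.2500).
Jacobian J = [[-2·x·y - 2·x + 2·y, -x^2 + 2·x - 1], [8·x·y + 3·y, 4·x^2 + 3·x - 10·y]].
At the point, J = [[-2.0000, 0.0000], [5.5000, 2.0000]] (det J = -4.0000).
Solving J·Δ = −F gives Δ = (0.0000, -1.1250).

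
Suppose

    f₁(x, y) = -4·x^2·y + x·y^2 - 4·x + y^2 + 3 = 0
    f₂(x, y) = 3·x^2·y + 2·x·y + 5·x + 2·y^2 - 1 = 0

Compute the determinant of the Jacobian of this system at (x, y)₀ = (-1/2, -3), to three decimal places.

117.750

J = [[-8·x·y + y^2 - 4, -4·x^2 + 2·x·y + 2·y], [6·x·y + 2·y + 5, 3·x^2 + 2·x + 4·y]].
At the point, J = [[-7.000, -4.000], [8.000, -12.250]].
det J = 117.750.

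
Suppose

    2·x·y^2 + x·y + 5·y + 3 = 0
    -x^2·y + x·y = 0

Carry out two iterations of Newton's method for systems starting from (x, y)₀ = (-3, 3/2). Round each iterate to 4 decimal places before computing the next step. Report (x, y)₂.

(-16.3343, -43.9805)

At (-3, 3/2): F = (-7.5000, -18.0000).
Jacobian J = [[2·y^2 + y, 4·x·y + x + 5], [-2·x·y + y, -x^2 + x]].
At the point, J = [[6.0000, -16.0000], [10.5000, -12.0000]] (det J = 96.0000).
Solving J·Δ = −F gives Δ = (2.0625, 0.3047).
Then the next iterate is (x, y)₁ = (-0.9375, 1.8047).
Round to (-0.9375, 1.8047) and repeat: F = (4.224827, -3.278068), J = [[8.318584, -2.705125], [5.188512, -1.816406]].
Δ = (-15.3968, -45.7852), so (x, y)₂ = (-16.3343, -43.9805).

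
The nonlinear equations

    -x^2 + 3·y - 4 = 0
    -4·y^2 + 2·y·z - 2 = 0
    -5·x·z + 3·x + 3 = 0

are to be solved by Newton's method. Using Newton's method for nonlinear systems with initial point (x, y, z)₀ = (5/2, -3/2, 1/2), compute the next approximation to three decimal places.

(0.161, -0.482, 0.746)

At (5/2, -3/2, 1/2): F = (-14.750, -12.500, 4.250).
Jacobian J = [[-2·x, 3, 0], [0, -8·y + 2·z, 2·y], [-5·z + 3, 0, -5·x]].
At the point, J = [[-5.000, 3.000, 0.000], [0.000, 13.000, -3.000], [0.500, 0.000, -12.500]] (det J = 808.000).
Solving J·Δ = −F gives Δ = (-2.339, 1.018, 0.246).
Then the next iterate is (x, y, z)₁ = (0.161, -0.482, 0.746).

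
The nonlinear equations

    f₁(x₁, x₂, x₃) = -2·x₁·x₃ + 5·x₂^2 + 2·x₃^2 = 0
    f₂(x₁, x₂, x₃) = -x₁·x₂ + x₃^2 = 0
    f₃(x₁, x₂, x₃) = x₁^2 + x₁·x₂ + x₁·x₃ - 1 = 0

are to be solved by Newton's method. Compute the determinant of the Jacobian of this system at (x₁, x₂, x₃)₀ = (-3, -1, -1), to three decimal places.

-178.000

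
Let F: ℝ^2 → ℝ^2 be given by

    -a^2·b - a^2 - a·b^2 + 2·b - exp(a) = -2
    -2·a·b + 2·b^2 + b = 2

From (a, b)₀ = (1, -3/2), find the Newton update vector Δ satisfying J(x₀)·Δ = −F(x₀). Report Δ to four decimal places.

(-1.4120, -0.0337)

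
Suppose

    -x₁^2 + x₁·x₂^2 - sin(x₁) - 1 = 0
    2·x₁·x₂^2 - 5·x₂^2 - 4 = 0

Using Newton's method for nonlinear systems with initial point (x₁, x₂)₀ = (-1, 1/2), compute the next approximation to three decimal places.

At (-1, 1/2): F = (-1.40853, -5.750).
Jacobian J = [[-2·x₁ + x₂^2 - cos(x₁), 2·x₁·x₂], [2·x₂^2, 4·x₁·x₂ - 10·x₂]].
At the point, J = [[1.70970, -1.000], [0.500, -7.000]] (det J = -11.46788).
Solving J·Δ = −F gives Δ = (0.358, -0.796).
Then the next iterate is (x₁, x₂)₁ = (-0.642, -0.296).

(-0.642, -0.296)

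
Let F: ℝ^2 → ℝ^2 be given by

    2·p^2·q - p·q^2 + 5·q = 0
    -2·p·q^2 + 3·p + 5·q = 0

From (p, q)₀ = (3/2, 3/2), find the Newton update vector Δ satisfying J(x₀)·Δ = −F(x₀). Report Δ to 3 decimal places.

At (3/2, 3/2): F = (10.875, 5.250).
Jacobian J = [[4·p·q - q^2, 2·p^2 - 2·p·q + 5], [-2·q^2 + 3, -4·p·q + 5]].
At the point, J = [[6.750, 5.000], [-1.500, -4.000]] (det J = -19.500).
Solving J·Δ = −F gives Δ = (-3.577, 2.654).

(-3.577, 2.654)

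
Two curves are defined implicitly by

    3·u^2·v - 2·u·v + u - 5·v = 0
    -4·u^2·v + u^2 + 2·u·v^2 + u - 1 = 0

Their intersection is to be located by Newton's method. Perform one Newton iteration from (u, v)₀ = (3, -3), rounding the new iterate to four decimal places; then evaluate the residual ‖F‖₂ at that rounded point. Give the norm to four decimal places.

At (3, -3): F = (-45.0000, 173.0000).
Jacobian J = [[6·u·v - 2·v + 1, 3·u^2 - 2·u - 5], [-8·u·v + 2·u + 2·v^2 + 1, -4·u^2 + 4·u·v]].
At the point, J = [[-47.0000, 16.0000], [97.0000, -72.0000]] (det J = 1832.0000).
Solving J·Δ = −F gives Δ = (-0.2576, 2.0557).
Then the next iterate is (u, v)₁ = (2.7424, -0.9443).
Re-evaluating at (2.7424, -0.9443): F = (-8.662358, 42.561374), so ‖F‖₂ = 43.4339.

43.4339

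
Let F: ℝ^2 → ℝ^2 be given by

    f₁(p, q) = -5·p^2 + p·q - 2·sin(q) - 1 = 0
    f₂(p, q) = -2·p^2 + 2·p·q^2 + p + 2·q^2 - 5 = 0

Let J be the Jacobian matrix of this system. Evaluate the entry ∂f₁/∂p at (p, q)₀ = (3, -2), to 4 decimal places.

∂f₁/∂p = -10·p + q.
At (3, -2) this is -32.0000.

-32.0000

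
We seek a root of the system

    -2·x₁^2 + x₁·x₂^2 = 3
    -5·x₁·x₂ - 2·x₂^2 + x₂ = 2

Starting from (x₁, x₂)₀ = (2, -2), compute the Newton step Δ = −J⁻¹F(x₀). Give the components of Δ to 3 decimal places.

(-0.798, 0.024)

At (2, -2): F = (-3.000, 8.000).
Jacobian J = [[-4·x₁ + x₂^2, 2·x₁·x₂], [-5·x₂, -5·x₁ - 4·x₂ + 1]].
At the point, J = [[-4.000, -8.000], [10.000, -1.000]] (det J = 84.000).
Solving J·Δ = −F gives Δ = (-0.798, 0.024).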